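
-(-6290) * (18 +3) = 132090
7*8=56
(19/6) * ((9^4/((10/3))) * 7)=872613/20 = 43630.65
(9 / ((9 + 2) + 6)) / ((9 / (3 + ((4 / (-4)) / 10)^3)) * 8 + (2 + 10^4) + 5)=26991/511410881 = 0.00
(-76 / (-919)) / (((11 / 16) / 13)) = 15808/10109 = 1.56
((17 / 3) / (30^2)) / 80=17/216000 = 0.00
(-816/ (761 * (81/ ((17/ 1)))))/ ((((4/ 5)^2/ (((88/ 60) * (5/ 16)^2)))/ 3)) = -397375/2630016 = -0.15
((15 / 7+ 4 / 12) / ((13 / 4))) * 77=176/3 = 58.67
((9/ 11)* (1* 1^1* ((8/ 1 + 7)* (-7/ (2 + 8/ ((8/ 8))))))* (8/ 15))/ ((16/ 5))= -63/44 = -1.43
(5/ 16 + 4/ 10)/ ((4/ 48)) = 171/20 = 8.55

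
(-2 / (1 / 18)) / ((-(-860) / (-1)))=9/215 = 0.04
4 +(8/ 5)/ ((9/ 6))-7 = -29/15 = -1.93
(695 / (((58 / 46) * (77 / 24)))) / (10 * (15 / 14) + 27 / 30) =1278800/86449 = 14.79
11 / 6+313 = 1889/6 = 314.83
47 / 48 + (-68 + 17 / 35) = -111779/1680 = -66.54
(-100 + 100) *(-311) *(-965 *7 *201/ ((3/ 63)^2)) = 0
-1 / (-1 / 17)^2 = -289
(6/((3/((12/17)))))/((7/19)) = 456/119 = 3.83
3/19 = 0.16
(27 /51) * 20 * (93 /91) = 10.82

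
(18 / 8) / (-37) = -9/148 = -0.06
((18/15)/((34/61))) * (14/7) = 366/85 = 4.31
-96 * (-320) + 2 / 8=122881/4 = 30720.25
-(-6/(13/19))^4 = -5913.52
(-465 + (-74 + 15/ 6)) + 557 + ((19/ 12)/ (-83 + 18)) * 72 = 2437/130 = 18.75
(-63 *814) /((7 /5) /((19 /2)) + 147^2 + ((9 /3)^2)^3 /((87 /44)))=-141281910/60548941 = -2.33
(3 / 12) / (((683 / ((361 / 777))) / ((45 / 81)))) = 1805/19104876 = 0.00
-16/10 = -8/5 = -1.60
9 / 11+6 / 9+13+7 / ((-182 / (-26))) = 511/33 = 15.48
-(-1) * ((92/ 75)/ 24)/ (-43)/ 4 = -23/77400 = 0.00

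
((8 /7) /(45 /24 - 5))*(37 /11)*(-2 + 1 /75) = 352832/144375 = 2.44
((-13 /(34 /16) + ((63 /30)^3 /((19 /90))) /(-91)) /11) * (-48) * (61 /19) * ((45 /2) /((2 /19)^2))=414927063/2210 = 187749.80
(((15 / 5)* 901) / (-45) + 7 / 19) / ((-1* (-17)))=-17014/4845 = -3.51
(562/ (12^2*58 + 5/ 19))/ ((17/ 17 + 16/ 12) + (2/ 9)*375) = 32034/40784101 = 0.00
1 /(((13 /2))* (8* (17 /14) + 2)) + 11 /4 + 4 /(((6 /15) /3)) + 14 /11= 34.04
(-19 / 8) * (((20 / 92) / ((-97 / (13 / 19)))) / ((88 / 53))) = 3445/1570624 = 0.00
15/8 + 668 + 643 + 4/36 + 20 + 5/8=24005/18 = 1333.61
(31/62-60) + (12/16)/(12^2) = -11423/192 = -59.49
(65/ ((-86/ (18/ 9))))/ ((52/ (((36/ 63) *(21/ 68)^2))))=-315/198832 = 0.00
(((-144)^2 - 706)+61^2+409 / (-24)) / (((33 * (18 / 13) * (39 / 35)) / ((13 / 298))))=20.34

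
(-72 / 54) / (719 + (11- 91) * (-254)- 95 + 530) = -2/32211 = 0.00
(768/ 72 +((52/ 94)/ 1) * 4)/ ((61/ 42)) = 8.87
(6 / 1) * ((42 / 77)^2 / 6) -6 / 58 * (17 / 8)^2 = -38091/224576 = -0.17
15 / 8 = 1.88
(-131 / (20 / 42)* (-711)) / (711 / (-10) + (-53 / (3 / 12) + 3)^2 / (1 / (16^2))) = 1955961/111822649 = 0.02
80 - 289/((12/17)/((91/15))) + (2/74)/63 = -12451653/5180 = -2403.79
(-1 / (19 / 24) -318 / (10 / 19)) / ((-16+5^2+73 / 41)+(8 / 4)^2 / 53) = -17855541/320150 = -55.77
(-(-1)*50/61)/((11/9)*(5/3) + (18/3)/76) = 0.39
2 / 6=1/3 = 0.33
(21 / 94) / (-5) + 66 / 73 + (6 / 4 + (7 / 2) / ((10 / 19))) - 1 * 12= -2.99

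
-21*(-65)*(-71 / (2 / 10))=-484575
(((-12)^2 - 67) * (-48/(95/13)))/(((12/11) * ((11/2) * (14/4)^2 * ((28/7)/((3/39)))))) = -88/665 = -0.13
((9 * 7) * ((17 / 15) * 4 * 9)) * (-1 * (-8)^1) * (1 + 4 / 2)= 308448/5 = 61689.60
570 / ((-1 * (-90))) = 19/3 = 6.33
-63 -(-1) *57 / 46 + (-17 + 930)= 39157/46 = 851.24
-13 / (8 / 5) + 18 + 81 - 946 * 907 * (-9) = 61778311/8 = 7722288.88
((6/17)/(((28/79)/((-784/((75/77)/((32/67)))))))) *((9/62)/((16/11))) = -33724152/882725 = -38.20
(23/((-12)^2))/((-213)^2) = 23/6533136 = 0.00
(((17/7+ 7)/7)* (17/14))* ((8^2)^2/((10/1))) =1148928/1715 = 669.93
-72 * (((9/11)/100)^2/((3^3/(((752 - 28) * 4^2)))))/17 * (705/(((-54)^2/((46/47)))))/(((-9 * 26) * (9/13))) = 33304/187444125 = 0.00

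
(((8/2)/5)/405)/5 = 4/10125 = 0.00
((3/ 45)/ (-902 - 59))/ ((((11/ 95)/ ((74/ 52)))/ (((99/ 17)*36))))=-37962/212381 = -0.18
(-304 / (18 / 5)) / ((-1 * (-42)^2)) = 190/3969 = 0.05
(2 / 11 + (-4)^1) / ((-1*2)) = 21/11 = 1.91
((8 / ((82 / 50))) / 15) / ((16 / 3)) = 0.06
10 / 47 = 0.21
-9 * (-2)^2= -36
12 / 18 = 2/3 = 0.67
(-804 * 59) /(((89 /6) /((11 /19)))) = -3130776/1691 = -1851.43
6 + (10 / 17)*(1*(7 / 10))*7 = 151/17 = 8.88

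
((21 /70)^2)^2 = 81/10000 = 0.01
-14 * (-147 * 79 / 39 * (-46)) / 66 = -1246462/429 = -2905.51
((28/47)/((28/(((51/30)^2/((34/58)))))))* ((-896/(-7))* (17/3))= 268192/3525 = 76.08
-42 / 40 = -21/20 = -1.05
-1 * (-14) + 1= 15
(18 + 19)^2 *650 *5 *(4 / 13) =1369000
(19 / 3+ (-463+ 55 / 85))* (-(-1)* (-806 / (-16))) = -9372571/408 = -22971.99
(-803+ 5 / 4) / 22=-36.44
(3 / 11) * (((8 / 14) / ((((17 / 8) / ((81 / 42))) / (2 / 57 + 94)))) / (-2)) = -6.65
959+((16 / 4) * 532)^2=4529343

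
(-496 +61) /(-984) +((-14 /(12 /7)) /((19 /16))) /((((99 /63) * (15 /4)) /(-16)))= 19.11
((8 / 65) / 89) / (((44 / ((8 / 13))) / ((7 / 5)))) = 112/4136275 = 0.00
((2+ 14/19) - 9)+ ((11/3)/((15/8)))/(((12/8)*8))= -15647/2565 = -6.10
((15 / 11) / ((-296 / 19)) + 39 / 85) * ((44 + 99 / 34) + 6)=184863441/9409840 = 19.65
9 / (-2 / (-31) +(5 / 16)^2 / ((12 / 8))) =107136/1543 = 69.43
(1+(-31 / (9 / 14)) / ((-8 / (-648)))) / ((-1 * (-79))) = -3905/79 = -49.43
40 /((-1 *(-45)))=8/9 = 0.89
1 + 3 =4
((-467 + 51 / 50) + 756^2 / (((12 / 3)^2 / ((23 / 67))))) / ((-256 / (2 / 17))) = -39518117/7289600 = -5.42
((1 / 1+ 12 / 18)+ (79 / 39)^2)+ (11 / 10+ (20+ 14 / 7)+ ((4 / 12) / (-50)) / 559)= 47204413/1635075 = 28.87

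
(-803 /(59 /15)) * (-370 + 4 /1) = 4408470/59 = 74719.83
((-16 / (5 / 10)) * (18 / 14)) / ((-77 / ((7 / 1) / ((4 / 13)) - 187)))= -47304/539 = -87.76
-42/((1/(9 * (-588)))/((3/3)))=222264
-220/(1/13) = -2860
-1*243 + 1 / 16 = -3887/16 = -242.94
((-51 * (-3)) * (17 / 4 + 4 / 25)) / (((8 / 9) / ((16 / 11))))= 607257/550 = 1104.10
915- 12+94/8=3659/4 = 914.75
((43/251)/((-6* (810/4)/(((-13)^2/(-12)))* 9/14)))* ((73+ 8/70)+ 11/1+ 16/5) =11103976/41170275 = 0.27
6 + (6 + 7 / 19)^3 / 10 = 2183101/68590 = 31.83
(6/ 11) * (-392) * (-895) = 2105040/11 = 191367.27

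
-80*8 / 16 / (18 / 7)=-140/9 = -15.56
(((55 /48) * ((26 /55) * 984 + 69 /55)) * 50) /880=42755/1408 = 30.37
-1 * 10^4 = -10000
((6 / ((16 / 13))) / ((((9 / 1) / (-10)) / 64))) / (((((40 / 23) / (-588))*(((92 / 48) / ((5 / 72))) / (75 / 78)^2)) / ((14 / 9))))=2143750/351 = 6107.55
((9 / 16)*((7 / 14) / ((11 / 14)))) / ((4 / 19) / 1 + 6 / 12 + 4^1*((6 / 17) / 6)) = 20349/53768 = 0.38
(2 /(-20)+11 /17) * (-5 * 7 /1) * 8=-2604/17 = -153.18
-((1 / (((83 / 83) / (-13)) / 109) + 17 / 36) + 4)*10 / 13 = 254255/234 = 1086.56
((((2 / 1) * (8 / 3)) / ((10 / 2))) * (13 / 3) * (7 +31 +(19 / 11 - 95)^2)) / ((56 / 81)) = 247402116/4235 = 58418.45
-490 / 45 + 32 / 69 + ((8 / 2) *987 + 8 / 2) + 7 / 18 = 3941.96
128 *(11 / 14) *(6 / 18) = 704/21 = 33.52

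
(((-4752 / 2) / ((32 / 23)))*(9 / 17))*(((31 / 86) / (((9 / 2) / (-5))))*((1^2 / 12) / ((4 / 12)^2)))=3176415/11696 = 271.58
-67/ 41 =-1.63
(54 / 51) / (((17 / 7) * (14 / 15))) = 135/289 = 0.47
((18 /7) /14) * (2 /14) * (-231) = -297/49 = -6.06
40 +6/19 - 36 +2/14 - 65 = -8052/133 = -60.54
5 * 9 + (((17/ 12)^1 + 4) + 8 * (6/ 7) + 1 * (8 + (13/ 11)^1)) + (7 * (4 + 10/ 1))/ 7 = 74341/924 = 80.46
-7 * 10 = -70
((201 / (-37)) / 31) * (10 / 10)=-201/1147 = -0.18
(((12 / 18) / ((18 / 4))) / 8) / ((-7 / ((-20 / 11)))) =10/2079 = 0.00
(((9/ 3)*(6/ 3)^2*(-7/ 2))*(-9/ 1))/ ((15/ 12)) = 1512/5 = 302.40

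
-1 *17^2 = -289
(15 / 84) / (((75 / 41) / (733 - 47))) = 2009/30 = 66.97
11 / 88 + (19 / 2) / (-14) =-31/56 = -0.55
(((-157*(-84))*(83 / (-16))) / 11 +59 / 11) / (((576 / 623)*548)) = -170337545/13888512 = -12.26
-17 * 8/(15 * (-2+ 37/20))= 544/9 = 60.44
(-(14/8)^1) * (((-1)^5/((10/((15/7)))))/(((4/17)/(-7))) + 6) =-693/32 = -21.66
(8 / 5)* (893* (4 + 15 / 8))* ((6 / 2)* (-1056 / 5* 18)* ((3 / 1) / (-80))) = 448753932/125 = 3590031.46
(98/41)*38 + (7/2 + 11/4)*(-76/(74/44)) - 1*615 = -1223617/1517 = -806.60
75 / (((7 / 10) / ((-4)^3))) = -48000/7 = -6857.14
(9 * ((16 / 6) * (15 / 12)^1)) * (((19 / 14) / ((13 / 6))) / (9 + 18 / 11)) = 2090/1183 = 1.77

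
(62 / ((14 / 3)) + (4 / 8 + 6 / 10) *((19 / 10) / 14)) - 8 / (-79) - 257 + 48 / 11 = -41555597/173800 = -239.10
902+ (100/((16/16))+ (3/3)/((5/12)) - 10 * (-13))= 5672/5 = 1134.40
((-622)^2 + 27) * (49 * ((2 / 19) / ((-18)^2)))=6159.40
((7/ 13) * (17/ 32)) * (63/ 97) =7497/40352 = 0.19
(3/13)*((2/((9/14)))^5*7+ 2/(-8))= 481831255/1023516 = 470.76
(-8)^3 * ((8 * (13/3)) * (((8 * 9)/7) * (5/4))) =-1597440/7 = -228205.71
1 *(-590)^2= 348100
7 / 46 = 0.15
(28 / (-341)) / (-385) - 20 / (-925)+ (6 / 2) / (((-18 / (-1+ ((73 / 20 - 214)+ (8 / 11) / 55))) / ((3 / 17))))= 588676617/94375160 = 6.24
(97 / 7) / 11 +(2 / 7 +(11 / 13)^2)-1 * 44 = -77592/1859 = -41.74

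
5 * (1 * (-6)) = -30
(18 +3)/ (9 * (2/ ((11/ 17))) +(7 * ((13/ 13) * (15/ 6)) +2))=154/347 = 0.44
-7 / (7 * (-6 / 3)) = 1/2 = 0.50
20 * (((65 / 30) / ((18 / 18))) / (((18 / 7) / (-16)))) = -7280/27 = -269.63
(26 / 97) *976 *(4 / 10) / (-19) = -50752/9215 = -5.51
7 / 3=2.33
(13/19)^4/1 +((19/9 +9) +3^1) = 14.33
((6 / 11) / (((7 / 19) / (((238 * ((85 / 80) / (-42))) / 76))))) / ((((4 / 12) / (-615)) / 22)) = 533205/112 = 4760.76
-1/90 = -0.01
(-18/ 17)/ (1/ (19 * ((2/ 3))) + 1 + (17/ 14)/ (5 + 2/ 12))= -148428/184195 = -0.81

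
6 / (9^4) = 2/2187 = 0.00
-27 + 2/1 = -25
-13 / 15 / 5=-13/75 = -0.17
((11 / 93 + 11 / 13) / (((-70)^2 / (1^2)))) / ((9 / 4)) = 1166/13329225 = 0.00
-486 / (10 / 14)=-3402/5 = -680.40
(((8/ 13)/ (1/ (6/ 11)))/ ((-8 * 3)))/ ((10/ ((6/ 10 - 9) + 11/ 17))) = 659/60775 = 0.01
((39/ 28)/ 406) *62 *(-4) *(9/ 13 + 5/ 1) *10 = -68820/1421 = -48.43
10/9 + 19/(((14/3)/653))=2659.75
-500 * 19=-9500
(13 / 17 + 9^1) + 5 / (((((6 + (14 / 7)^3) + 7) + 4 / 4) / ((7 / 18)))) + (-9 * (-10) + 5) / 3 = 279511/6732 = 41.52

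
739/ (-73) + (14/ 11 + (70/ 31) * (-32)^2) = 57338723/24893 = 2303.41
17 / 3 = 5.67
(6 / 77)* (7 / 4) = 3/22 = 0.14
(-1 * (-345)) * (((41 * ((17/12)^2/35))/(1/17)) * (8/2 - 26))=-50962549/168 = -303348.51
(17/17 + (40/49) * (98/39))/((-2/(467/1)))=-55573/78 = -712.47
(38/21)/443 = 38/9303 = 0.00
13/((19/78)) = 1014/19 = 53.37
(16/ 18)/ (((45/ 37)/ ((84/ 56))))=148/135 = 1.10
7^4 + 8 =2409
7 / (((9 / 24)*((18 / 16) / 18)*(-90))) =-448/135 = -3.32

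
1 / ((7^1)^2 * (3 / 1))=1/147 = 0.01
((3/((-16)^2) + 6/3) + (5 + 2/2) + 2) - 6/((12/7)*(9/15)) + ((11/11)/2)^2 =3401/768 = 4.43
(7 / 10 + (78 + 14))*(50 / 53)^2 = 231750/2809 = 82.50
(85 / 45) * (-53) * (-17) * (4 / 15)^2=245072/2025 = 121.02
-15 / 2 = -7.50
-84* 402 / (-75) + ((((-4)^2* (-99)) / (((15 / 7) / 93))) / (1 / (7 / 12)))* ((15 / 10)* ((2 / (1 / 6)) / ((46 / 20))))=-180198312/575 = -313388.37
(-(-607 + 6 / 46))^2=194825764/529 = 368290.67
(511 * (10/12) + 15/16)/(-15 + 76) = 20485/2928 = 7.00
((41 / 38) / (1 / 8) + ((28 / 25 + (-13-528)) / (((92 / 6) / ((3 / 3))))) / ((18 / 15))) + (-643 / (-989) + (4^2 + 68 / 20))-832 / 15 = -63280091/1127460 = -56.13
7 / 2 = 3.50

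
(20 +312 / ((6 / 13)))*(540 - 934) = -274224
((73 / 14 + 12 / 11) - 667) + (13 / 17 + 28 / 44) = -1726031/2618 = -659.29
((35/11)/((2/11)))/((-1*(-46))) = 35/92 = 0.38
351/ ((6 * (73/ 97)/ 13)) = 147537/146 = 1010.53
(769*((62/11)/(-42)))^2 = 568297921/53361 = 10650.06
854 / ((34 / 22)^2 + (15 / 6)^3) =118096/2491 = 47.41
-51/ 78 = -17/26 = -0.65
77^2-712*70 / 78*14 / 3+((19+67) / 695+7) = 240224302/81315 = 2954.24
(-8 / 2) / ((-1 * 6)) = 2/3 = 0.67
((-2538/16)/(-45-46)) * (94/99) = 6627/4004 = 1.66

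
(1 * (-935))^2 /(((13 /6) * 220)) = 47685/26 = 1834.04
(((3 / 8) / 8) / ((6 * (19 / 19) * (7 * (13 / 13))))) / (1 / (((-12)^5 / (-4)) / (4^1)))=243/14 = 17.36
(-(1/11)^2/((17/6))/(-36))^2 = 1/152324964 = 0.00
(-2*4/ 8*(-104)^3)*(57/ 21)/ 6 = 10686208/21 = 508867.05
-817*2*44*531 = -38176776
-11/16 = -0.69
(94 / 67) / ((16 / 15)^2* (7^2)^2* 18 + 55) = 2350/82456029 = 0.00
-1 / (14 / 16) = -8/7 = -1.14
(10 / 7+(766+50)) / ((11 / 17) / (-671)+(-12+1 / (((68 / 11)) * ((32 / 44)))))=-189878848/2736013 = -69.40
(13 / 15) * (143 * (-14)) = -26026/15 = -1735.07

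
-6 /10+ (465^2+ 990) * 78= 16942769.40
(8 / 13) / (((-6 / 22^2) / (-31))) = 60016/39 = 1538.87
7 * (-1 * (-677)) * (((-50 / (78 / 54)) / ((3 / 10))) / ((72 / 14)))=-4146625/39 = -106323.72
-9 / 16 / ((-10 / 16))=9/10 = 0.90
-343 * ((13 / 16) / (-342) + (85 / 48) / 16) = -37.15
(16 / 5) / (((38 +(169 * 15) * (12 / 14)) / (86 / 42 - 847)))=-70976/58035 = -1.22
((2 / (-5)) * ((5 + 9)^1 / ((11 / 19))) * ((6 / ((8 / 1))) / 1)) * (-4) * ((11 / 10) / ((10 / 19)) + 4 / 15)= 94031/1375 = 68.39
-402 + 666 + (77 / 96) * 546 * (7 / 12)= 99737/192 = 519.46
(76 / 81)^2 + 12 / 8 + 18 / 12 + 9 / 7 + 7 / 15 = 1293473/229635 = 5.63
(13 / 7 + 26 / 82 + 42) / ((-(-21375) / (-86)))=-363436/2044875 = -0.18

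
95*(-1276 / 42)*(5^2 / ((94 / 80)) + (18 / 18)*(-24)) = 7758080/987 = 7860.26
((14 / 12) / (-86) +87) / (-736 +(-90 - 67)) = -955/9804 = -0.10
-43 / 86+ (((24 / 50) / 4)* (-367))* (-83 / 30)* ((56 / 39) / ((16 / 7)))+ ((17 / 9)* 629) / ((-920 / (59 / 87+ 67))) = -57807821/5089500 = -11.36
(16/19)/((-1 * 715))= -16/13585 = 0.00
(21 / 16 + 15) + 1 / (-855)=223139/13680 = 16.31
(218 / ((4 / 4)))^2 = 47524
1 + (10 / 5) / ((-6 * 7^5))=50420/50421 = 1.00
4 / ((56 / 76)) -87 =-81.57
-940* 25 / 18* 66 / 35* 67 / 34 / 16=-865975/2856 = -303.21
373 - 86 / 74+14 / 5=69308/185 = 374.64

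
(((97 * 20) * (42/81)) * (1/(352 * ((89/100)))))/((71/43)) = 3649625/1876743 = 1.94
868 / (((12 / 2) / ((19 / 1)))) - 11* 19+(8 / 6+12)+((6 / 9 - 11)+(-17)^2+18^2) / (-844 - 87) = 7128721/2793 = 2552.35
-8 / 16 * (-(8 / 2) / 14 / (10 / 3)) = 3/70 = 0.04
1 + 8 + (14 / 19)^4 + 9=2384194/130321 = 18.29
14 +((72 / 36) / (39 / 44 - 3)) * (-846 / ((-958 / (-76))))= 1150894/14849 = 77.51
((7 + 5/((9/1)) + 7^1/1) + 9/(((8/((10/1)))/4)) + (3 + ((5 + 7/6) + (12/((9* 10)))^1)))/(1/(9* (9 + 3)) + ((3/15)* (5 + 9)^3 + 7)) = 37182/300137 = 0.12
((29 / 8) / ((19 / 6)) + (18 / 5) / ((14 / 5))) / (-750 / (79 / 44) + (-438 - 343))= -102147/50379868 = 0.00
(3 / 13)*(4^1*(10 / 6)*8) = 160/13 = 12.31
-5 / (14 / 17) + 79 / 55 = -3569/770 = -4.64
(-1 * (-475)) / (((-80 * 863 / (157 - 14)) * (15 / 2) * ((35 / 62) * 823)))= -84227/298304580 = 0.00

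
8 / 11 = 0.73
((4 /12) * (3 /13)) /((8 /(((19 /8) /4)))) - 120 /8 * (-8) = 399379/3328 = 120.01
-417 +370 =-47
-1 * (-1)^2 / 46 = -1/46 = -0.02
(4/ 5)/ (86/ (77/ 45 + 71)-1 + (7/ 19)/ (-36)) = 559512/120665 = 4.64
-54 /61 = -0.89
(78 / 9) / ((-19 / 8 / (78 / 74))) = -2704/703 = -3.85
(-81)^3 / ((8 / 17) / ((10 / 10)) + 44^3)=-1003833/160904 = -6.24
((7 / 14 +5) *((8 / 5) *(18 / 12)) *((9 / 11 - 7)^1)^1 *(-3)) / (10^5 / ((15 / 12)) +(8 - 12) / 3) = 918/299995 = 0.00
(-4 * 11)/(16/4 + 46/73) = -1606/169 = -9.50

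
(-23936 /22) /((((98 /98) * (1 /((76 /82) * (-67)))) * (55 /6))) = 16620288/2255 = 7370.42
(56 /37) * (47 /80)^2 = 15463/29600 = 0.52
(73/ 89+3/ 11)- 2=-888/979 = -0.91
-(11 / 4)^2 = -121/16 = -7.56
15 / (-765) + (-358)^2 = 6536363/51 = 128163.98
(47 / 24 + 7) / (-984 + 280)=-215/16896 = -0.01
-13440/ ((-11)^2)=-13440/121 = -111.07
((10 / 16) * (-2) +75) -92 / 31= 8777/124 = 70.78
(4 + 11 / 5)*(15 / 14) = 93/14 = 6.64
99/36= 11/4 = 2.75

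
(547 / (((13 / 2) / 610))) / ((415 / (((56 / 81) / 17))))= 7474208/1485783 = 5.03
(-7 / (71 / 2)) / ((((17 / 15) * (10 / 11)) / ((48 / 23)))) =-11088/27761 = -0.40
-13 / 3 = -4.33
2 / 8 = 1/4 = 0.25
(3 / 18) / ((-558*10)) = -1/33480 = 0.00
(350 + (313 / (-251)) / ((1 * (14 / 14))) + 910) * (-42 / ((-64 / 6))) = 19904661/4016 = 4956.34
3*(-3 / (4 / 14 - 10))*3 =189/68 = 2.78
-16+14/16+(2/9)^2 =-9769/648 = -15.08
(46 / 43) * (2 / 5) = 92/215 = 0.43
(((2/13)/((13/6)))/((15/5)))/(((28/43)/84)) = 516/169 = 3.05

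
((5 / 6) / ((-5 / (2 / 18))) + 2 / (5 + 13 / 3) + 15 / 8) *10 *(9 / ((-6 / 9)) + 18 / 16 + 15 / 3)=-923645/6048 = -152.72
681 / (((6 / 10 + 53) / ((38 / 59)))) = 64695/7906 = 8.18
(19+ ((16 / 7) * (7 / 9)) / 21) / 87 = 3607/16443 = 0.22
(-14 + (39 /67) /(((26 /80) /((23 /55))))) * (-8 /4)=19532/737 = 26.50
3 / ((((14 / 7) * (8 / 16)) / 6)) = 18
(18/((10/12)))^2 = 11664/25 = 466.56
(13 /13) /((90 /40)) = 0.44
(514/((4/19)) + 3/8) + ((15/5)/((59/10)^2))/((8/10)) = 68004335/27848 = 2441.98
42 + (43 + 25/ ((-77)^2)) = 503990/5929 = 85.00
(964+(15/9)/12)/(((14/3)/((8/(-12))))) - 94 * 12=-318965/252 = -1265.73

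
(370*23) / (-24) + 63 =-3499/12 = -291.58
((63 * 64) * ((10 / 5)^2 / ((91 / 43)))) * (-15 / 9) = -165120/13 = -12701.54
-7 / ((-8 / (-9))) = -63/8 = -7.88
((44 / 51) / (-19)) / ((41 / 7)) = -308/39729 = -0.01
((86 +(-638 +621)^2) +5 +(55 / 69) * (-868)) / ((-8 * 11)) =2690/759 = 3.54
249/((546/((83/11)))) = 6889/2002 = 3.44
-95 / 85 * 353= -6707/17 = -394.53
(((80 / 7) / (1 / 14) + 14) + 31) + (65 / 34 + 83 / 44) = 208.80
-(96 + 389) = -485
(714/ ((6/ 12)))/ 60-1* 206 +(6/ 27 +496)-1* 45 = 12106/45 = 269.02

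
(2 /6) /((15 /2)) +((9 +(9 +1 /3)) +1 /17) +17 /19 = 280981/14535 = 19.33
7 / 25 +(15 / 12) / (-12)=211/1200 = 0.18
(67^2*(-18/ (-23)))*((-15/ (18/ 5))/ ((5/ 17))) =-1144695/23 = -49769.35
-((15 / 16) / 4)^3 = -3375/262144 = -0.01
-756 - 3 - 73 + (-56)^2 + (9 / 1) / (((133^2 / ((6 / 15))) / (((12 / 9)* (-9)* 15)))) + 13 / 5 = 204003997/88445 = 2306.56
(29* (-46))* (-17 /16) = 11339/8 = 1417.38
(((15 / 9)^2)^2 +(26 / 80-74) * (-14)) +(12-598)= 734129/1620 = 453.17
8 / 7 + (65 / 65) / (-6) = 41/42 = 0.98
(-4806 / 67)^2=23097636/4489 = 5145.39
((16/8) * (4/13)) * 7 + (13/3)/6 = 1177/234 = 5.03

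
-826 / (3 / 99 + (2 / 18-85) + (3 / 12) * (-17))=46728/5041 = 9.27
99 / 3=33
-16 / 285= -0.06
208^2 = 43264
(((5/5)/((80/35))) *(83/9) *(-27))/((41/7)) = -12201/656 = -18.60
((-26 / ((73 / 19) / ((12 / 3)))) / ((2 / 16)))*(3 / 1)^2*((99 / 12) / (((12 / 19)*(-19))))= 97812/73 = 1339.89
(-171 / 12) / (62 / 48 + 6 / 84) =-2394/229 = -10.45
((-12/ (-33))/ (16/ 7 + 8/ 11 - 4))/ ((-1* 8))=7/152 = 0.05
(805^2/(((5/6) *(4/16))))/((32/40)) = 3888150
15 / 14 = 1.07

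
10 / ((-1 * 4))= -2.50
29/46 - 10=-431/46 = -9.37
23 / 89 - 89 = -7898/89 = -88.74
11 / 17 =0.65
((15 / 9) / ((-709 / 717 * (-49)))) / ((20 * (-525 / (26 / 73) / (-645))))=133601/177526510 = 0.00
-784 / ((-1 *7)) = 112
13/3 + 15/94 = 1267/282 = 4.49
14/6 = 7/3 = 2.33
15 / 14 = 1.07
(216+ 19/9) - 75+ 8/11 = 14240/99 = 143.84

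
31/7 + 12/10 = 197/35 = 5.63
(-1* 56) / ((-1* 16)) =7/2 = 3.50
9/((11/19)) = 171/11 = 15.55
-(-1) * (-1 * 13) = -13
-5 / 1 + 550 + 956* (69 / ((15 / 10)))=44521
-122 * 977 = -119194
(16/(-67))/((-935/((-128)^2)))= 262144/62645 = 4.18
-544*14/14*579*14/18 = -734944/3 = -244981.33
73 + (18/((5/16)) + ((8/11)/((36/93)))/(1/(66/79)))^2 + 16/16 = 557796234/156025 = 3575.04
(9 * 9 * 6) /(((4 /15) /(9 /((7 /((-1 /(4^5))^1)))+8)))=208986075/14336 = 14577.71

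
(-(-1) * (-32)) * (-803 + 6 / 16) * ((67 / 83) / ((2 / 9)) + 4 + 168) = 374408510/83 = 4510945.90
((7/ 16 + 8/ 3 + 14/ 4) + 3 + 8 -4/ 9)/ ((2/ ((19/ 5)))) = 46949/1440 = 32.60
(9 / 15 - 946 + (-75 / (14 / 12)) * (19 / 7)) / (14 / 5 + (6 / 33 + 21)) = -46.70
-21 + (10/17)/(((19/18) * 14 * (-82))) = -1946766/92701 = -21.00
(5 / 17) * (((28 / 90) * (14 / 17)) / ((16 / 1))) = 49/10404 = 0.00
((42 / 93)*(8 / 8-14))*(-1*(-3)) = -546/31 = -17.61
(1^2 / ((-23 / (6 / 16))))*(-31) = 93/184 = 0.51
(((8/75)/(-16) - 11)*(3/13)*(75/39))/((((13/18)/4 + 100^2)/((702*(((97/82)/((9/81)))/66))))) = -17961102/324725863 = -0.06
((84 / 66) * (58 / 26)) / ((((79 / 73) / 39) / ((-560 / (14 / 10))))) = -35565600/869 = -40927.04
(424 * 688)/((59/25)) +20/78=284419790/2301 = 123607.04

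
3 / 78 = 0.04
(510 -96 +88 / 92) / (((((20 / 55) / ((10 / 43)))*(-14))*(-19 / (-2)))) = -262460/131537 = -2.00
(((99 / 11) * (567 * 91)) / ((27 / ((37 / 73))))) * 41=26090883/73 = 357409.36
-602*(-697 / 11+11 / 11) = 412972/11 = 37542.91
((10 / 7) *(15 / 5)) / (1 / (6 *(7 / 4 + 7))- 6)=-225/314 = -0.72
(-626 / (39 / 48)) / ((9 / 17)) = -170272/117 = -1455.32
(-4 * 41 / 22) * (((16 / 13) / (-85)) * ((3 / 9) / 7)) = 1312/255255 = 0.01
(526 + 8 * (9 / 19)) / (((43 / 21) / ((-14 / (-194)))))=1479702/79249 = 18.67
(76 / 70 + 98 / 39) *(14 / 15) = 9824/2925 = 3.36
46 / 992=23/496 = 0.05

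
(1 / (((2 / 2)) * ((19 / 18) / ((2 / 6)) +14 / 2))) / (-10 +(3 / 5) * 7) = -30/1769 = -0.02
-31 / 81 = -0.38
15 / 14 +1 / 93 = 1409/1302 = 1.08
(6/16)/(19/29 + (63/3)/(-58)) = 87/68 = 1.28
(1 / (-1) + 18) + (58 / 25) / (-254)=53946/3175 = 16.99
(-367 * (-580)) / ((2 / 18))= 1915740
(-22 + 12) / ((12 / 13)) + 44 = 199/6 = 33.17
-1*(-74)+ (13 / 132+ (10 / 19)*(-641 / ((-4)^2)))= 265913/5016 = 53.01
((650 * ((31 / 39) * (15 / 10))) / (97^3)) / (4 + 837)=775/767557993 = 0.00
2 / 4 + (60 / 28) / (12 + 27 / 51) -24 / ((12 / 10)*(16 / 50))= -30729/497 = -61.83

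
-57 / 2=-28.50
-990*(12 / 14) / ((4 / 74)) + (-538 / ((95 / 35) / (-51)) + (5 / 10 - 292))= -1564435/266 = -5881.33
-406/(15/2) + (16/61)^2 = -3017612/55815 = -54.06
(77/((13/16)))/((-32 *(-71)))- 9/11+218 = 4410941/20306 = 217.22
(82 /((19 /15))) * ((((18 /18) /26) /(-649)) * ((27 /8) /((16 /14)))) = -116235/10259392 = -0.01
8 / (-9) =-8/9 = -0.89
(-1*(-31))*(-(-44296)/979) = 1373176/979 = 1402.63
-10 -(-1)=-9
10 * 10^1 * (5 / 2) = 250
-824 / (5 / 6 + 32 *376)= -4944/72197 = -0.07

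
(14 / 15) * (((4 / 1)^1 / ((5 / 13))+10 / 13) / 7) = 484/325 = 1.49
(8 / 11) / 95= 8/1045 = 0.01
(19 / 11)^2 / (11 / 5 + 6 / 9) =5415/5203 = 1.04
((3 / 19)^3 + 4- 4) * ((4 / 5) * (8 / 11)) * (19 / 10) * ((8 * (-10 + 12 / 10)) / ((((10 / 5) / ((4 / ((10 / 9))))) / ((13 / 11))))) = -1617408/2481875 = -0.65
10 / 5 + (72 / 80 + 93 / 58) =653/145 = 4.50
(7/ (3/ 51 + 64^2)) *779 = 92701/69633 = 1.33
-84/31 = -2.71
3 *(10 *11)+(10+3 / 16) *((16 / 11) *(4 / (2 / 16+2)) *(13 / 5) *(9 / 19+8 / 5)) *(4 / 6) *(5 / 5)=114653102/266475 = 430.26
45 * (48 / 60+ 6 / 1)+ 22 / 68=10415/34 = 306.32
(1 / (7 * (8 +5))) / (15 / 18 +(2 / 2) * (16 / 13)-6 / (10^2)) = 75/13678 = 0.01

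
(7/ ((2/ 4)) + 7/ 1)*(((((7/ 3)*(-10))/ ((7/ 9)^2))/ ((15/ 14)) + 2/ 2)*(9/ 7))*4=-3780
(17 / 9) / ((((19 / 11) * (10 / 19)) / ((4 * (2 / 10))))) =374/225 = 1.66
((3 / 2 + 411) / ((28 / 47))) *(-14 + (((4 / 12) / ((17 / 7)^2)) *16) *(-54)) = -50291175/1156 = -43504.48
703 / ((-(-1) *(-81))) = -703/81 = -8.68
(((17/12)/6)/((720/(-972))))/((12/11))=-187/640 = -0.29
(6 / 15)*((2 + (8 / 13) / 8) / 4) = 27/130 = 0.21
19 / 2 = 9.50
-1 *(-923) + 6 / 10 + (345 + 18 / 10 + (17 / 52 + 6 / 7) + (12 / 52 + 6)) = 2325623/1820 = 1277.81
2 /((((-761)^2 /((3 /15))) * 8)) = 1/11582420 = 0.00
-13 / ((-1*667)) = 13/667 = 0.02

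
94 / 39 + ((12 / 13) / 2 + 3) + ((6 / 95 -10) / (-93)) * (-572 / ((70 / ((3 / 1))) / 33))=-323865233/4019925 = -80.56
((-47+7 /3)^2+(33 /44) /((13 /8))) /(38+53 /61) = 14242402/277407 = 51.34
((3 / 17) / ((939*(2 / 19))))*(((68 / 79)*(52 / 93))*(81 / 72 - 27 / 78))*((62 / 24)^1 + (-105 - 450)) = -1133559/3066148 = -0.37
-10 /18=-5/9 = -0.56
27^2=729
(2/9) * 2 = 4/9 = 0.44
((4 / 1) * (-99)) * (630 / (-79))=249480/79 = 3157.97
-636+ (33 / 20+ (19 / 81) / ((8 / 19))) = -2053489/3240 = -633.79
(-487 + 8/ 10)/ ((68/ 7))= -1001/20 = -50.05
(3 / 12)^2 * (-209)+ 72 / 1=943/16 = 58.94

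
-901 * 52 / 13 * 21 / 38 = -37842/19 = -1991.68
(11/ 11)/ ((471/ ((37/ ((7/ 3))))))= 37/1099 = 0.03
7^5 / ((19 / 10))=168070/19 = 8845.79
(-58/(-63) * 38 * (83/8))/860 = 45733/108360 = 0.42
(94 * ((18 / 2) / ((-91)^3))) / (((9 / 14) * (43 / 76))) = -14288/4629079 = 0.00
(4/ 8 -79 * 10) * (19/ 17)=-30001/34 = -882.38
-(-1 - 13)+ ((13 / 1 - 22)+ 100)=105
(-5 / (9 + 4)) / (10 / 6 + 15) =-3/130 = -0.02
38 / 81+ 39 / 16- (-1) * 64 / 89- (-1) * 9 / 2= 937255/115344 = 8.13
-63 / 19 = -3.32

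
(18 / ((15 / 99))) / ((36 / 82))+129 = 1998/5 = 399.60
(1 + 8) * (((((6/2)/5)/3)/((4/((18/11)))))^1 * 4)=162/55 = 2.95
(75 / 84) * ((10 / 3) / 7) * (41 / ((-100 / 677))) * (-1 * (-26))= -1804205/588 = -3068.38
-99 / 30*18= -297/5 = -59.40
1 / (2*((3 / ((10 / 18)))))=5/54 = 0.09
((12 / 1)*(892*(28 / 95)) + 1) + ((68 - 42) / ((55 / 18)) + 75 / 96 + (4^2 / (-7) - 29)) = 733575771/234080 = 3133.87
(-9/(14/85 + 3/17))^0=1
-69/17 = -4.06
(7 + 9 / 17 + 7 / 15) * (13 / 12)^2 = 344591/36720 = 9.38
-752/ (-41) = 752/41 = 18.34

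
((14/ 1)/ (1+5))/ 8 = 7/24 = 0.29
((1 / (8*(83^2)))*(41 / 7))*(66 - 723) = -26937/385784 = -0.07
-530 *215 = -113950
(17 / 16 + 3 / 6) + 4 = 89/16 = 5.56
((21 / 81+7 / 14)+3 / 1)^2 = 41209/2916 = 14.13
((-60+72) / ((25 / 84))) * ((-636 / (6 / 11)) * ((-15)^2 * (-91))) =962593632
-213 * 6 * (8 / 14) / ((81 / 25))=-225.40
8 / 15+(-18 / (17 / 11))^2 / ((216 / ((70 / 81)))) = 41983/39015 = 1.08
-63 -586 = -649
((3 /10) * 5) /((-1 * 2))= -3/4 = -0.75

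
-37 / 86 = -0.43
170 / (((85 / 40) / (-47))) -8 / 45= -169208/45 = -3760.18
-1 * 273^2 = -74529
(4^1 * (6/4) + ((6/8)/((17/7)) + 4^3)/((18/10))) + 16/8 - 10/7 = 181207/4284 = 42.30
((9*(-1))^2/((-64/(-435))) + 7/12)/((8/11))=1163987/1536 = 757.80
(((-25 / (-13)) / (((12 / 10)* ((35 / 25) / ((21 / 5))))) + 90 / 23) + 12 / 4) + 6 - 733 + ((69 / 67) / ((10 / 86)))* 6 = -132646299/200330 = -662.14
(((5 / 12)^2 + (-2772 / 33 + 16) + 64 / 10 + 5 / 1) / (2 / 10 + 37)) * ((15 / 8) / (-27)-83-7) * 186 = 263466095/10368 = 25411.47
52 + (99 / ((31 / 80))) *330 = 2615212/31 = 84361.68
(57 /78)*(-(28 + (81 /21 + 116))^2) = -20353275/1274 = -15975.88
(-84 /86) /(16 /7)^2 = -1029/5504 = -0.19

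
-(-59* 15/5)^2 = -31329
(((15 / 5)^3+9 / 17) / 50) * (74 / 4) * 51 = 12987/25 = 519.48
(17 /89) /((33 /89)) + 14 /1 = 479/33 = 14.52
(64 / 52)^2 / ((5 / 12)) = 3072/845 = 3.64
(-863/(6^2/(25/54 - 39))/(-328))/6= -1795903/3825792 = -0.47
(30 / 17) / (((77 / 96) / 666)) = 1918080/1309 = 1465.30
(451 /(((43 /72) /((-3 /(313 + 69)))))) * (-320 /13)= 15586560/106769 = 145.98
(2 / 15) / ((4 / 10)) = 1/3 = 0.33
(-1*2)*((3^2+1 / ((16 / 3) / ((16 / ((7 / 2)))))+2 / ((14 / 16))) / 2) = -85/7 = -12.14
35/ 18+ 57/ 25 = 1901/450 = 4.22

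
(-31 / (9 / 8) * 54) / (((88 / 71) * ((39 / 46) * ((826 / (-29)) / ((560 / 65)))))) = 46978144/109681 = 428.32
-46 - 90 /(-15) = -40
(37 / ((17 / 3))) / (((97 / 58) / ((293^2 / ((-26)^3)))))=-276347931/14491412 = -19.07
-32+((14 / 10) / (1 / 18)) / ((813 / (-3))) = -43486/1355 = -32.09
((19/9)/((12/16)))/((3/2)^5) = 2432/6561 = 0.37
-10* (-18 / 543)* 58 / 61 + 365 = 4033445/11041 = 365.32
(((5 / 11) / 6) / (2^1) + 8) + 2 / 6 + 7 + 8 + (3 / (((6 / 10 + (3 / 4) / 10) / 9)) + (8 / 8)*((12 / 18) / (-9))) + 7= 83513/1188 = 70.30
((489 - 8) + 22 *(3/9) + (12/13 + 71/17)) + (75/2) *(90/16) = 7471961/10608 = 704.37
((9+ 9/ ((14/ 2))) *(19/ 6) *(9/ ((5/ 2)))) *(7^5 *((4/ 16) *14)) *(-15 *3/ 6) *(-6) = 310391676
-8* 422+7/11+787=-28472/11 = -2588.36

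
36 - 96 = -60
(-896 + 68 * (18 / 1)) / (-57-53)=-164/55 = -2.98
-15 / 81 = -5/27 = -0.19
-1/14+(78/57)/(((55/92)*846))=-425291/6188490 = -0.07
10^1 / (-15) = -0.67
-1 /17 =-0.06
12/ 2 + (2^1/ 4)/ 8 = 97/16 = 6.06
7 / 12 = 0.58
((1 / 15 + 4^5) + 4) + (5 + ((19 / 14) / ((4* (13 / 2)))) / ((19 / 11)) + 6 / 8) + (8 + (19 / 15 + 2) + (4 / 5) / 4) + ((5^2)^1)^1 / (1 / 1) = 1460978/1365 = 1070.31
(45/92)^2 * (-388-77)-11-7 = -1093977/8464 = -129.25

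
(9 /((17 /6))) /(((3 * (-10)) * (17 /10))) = -18/289 = -0.06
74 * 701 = 51874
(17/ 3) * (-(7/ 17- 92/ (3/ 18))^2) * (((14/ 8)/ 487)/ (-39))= 615496903/3874572 = 158.86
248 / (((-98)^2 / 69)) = 4278/2401 = 1.78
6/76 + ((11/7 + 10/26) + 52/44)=122361/38038 = 3.22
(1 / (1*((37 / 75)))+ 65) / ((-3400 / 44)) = -2728/3145 = -0.87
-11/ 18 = -0.61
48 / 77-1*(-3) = 3.62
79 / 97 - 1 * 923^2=-82637034/97 = -851928.19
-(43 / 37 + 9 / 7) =-634/259 = -2.45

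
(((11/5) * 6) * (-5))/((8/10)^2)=-825/8 = -103.12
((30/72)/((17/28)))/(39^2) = 35/77571 = 0.00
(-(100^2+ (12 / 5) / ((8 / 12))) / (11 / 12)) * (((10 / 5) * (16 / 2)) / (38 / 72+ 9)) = -345724416/18865 = -18326.23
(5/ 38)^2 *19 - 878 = -66703/76 = -877.67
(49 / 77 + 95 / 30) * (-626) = -78563/33 = -2380.70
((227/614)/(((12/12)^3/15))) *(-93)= -316665/614 = -515.74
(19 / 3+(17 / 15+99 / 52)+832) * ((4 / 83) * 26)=1312538/1245 = 1054.25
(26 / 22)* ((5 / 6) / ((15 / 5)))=65/198 = 0.33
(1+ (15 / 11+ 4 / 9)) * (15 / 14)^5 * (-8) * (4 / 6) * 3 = -11728125/184877 = -63.44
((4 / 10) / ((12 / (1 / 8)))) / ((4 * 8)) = 1/7680 = 0.00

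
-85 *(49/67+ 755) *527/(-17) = 133420590/67 = 1991352.09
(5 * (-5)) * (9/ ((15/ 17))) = -255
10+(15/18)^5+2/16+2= 97409/7776 = 12.53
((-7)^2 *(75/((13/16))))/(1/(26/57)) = 39200/19 = 2063.16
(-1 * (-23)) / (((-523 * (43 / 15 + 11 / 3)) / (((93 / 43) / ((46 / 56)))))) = -2790/157423 = -0.02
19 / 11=1.73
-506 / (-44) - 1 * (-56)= 135/2 = 67.50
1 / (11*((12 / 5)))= 5/132 = 0.04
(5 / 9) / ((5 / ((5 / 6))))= 0.09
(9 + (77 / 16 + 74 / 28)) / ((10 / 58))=53447/560 = 95.44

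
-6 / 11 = -0.55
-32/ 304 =-2/19 = -0.11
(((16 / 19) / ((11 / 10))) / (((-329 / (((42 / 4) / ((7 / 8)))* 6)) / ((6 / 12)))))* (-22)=11520/6251 = 1.84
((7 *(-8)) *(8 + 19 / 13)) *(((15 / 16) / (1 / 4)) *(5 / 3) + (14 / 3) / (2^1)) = -59122/13 = -4547.85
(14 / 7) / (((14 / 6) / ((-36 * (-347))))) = 74952/7 = 10707.43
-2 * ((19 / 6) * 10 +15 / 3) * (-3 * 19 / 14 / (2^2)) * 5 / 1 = 5225/14 = 373.21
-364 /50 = -182/25 = -7.28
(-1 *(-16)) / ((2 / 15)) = 120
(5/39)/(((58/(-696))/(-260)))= 400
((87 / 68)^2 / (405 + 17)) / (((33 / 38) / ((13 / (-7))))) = -623181/75126128 = -0.01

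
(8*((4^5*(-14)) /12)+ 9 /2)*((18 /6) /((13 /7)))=-30863/2 = -15431.50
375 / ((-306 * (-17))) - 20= -34555/1734 = -19.93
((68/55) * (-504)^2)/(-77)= -2467584/605 = -4078.65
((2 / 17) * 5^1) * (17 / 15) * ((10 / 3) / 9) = 20/81 = 0.25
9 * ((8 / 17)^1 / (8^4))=9/8704 = 0.00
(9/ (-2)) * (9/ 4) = -81/8 = -10.12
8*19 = 152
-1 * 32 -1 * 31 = -63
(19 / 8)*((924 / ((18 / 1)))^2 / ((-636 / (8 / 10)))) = -112651/14310 = -7.87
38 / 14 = 19/7 = 2.71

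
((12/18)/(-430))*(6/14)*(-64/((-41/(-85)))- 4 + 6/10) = 27897/308525 = 0.09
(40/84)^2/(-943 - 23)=-50/213003 = 0.00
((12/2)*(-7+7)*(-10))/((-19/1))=0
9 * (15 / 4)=135/4 = 33.75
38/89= 0.43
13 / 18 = 0.72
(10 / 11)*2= 20/11 = 1.82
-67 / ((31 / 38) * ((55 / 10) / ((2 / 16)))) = -1273/682 = -1.87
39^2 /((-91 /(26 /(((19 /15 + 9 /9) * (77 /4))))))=-91260/9163 = -9.96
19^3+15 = 6874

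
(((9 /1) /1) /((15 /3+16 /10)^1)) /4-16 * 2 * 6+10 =-7993/44 = -181.66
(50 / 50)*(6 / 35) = 6/35 = 0.17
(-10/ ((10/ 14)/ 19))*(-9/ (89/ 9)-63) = 1513008/89 = 17000.09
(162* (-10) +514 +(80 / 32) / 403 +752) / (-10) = 285319/8060 = 35.40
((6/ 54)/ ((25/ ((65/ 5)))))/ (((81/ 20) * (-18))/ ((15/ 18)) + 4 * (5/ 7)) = -91/133281 = 0.00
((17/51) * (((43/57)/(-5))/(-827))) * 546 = 7826/235695 = 0.03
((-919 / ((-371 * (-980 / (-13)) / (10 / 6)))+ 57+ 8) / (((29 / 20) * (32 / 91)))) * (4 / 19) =26.86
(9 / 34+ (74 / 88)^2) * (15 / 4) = 479775/131648 = 3.64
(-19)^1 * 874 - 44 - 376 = -17026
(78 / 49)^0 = 1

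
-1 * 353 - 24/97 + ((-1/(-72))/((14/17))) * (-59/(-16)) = -552528629/1564416 = -353.19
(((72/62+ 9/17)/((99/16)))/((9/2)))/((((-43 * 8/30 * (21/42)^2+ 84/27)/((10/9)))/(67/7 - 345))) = -92.58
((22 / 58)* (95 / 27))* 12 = 4180/261 = 16.02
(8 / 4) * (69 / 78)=23/13 = 1.77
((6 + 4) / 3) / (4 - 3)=10/3 = 3.33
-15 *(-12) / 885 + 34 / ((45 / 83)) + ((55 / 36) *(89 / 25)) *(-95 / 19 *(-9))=3267397/10620 = 307.66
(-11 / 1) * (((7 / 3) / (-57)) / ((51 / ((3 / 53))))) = 77/154071 = 0.00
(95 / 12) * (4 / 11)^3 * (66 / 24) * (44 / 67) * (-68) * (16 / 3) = -1653760/6633 = -249.32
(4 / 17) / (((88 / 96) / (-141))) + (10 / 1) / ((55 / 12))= -6360/187 = -34.01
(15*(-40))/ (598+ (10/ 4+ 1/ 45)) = -54000/54047 = -1.00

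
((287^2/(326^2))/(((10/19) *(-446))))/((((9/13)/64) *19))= -0.02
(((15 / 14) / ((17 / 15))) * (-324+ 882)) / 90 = 1395/238 = 5.86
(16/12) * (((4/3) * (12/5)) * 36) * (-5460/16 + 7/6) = -261184/5 = -52236.80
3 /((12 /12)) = 3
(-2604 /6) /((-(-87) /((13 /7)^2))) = -10478/609 = -17.21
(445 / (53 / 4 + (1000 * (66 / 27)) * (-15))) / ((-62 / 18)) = 48060/13635071 = 0.00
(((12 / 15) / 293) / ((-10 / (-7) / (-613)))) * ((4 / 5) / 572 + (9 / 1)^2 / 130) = -0.73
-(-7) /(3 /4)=28/3 = 9.33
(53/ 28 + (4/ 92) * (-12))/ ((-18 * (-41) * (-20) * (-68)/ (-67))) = -59161/646369920 = 0.00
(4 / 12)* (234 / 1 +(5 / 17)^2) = 67651/867 = 78.03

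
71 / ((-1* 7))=-71/7 = -10.14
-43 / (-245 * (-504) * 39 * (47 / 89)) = -3827/226338840 = 0.00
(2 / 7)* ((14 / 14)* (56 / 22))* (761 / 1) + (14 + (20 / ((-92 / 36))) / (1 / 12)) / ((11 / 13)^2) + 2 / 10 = 6150993/13915 = 442.04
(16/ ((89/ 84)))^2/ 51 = 602112/134657 = 4.47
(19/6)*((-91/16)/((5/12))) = -43.22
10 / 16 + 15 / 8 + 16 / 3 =47/6 = 7.83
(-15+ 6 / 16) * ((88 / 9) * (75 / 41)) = -10725/41 = -261.59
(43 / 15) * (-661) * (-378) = 3581298/5 = 716259.60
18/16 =9/8 = 1.12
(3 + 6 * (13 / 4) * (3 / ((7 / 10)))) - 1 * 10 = 536/7 = 76.57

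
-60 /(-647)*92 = 5520/647 = 8.53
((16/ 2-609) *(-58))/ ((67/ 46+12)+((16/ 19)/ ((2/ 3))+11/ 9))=274193028/125399 = 2186.56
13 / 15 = 0.87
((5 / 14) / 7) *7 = 5/14 = 0.36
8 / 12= 2/3 = 0.67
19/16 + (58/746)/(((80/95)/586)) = 329973/5968 = 55.29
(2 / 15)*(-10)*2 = -8/3 = -2.67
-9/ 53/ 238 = -9/12614 = 0.00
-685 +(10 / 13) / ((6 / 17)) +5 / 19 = -505775/741 = -682.56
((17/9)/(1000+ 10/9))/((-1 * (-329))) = 1/174370 = 0.00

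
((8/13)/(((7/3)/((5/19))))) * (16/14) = 960/12103 = 0.08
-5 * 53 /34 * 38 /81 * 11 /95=-583/1377 = -0.42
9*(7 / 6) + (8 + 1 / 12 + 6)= 295/12 = 24.58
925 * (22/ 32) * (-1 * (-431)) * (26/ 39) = 182726.04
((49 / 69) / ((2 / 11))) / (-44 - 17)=-539/8418 = -0.06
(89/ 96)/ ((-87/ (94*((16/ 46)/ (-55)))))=4183/660330 = 0.01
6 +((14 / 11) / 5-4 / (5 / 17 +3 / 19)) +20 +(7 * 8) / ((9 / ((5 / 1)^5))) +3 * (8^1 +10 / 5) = 704337988/36135 = 19491.85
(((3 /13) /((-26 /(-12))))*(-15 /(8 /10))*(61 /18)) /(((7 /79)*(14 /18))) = -3252825/33124 = -98.20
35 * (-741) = -25935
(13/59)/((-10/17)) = -0.37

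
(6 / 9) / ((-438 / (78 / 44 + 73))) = -0.11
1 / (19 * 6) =1/114 = 0.01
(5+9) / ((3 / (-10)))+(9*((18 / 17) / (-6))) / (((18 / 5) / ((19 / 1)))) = -5615/102 = -55.05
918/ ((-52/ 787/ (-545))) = 196871985/26 = 7571999.42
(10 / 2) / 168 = 5/168 = 0.03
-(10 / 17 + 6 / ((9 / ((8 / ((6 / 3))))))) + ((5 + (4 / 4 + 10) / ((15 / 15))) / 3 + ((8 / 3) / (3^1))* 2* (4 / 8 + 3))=1270/153 = 8.30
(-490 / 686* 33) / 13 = -165/91 = -1.81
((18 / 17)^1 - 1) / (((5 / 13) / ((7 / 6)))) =91/510 = 0.18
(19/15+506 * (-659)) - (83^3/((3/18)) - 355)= -56457296/15 = -3763819.73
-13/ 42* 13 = -169/42 = -4.02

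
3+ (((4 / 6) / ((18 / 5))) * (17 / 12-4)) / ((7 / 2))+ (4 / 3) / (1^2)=4759/1134 = 4.20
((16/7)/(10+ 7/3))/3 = 16/259 = 0.06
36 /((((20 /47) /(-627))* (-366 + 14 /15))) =795663/5476 = 145.30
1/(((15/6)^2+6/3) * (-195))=-4/6435 = 0.00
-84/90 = -0.93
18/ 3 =6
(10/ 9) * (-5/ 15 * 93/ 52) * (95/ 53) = -14725/12402 = -1.19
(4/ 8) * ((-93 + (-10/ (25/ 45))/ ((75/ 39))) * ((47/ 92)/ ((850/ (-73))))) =8779929/3910000 = 2.25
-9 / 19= -0.47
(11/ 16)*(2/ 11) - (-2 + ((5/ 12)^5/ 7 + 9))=-11978165/1741824 = -6.88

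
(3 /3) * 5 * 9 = 45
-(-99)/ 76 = 99/76 = 1.30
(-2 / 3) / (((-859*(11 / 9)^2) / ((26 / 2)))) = 702/103939 = 0.01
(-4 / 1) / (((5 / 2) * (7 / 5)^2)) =-40/49 = -0.82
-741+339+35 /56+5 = -3171/8 = -396.38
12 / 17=0.71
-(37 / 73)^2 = -1369/5329 = -0.26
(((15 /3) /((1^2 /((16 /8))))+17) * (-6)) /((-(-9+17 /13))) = -1053/50 = -21.06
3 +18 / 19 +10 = 13.95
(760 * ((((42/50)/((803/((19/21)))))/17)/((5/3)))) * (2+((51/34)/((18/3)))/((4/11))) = 46569/682550 = 0.07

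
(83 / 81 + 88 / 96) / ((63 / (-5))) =-3145/20412 = -0.15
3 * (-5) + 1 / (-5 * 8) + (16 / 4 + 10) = -41/40 = -1.02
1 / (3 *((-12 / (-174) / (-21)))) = -203/2 = -101.50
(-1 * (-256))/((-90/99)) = -1408/5 = -281.60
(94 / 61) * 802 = 75388/61 = 1235.87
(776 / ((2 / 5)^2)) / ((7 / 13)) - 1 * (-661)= 9668.14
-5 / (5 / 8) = -8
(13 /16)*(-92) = -74.75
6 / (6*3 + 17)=6/35 = 0.17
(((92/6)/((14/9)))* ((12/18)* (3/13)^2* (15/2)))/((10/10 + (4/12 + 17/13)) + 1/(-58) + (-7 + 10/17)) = -9184590/13255333 = -0.69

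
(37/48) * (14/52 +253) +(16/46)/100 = 46699457/239200 = 195.23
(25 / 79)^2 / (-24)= -625/149784 = 0.00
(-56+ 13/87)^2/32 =23609881/242208 = 97.48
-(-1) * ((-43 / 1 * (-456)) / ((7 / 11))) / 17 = 215688/119 = 1812.50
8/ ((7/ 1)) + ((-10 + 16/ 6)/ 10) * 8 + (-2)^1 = -706/105 = -6.72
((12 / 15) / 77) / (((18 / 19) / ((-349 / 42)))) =-6631/72765 = -0.09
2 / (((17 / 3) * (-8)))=-3/68 = -0.04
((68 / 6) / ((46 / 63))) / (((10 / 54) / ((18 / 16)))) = 86751/920 = 94.29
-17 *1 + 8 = -9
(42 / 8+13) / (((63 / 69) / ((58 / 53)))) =48691/2226 = 21.87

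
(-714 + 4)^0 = 1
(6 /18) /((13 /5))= 5/39 = 0.13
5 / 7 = 0.71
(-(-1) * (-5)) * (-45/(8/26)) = 2925/4 = 731.25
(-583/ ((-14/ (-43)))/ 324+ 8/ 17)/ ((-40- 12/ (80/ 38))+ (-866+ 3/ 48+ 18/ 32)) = 1949425/351274077 = 0.01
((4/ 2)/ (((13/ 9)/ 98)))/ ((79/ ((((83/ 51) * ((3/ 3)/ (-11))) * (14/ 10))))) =-0.36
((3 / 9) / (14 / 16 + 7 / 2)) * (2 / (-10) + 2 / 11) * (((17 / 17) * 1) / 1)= -8/5775 = 0.00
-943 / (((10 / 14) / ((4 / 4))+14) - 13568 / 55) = 363055/89311 = 4.07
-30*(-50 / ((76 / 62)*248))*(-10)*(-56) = 52500/19 = 2763.16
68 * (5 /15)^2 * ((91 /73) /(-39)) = -476/1971 = -0.24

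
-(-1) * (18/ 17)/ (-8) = -0.13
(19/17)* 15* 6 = 1710/17 = 100.59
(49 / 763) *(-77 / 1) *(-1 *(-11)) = -54.39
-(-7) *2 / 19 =14/19 = 0.74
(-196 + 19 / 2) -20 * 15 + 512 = 51/2 = 25.50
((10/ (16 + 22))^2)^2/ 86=625/11207606 = 0.00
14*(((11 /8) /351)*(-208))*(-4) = 1232/27 = 45.63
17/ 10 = 1.70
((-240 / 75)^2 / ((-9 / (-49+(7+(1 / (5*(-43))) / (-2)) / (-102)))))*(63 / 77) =137737664/3015375 = 45.68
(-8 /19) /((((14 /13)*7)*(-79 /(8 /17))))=416/1250333 = 0.00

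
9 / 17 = 0.53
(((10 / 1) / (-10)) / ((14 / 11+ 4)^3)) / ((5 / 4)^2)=-2662/609725 = 0.00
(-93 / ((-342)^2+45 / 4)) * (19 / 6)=-1178/467901 = 0.00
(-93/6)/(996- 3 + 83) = -31/2152 = -0.01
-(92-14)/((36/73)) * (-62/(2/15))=147095/2 = 73547.50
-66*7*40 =-18480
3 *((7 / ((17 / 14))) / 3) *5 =490/17 = 28.82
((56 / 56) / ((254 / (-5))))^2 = 25/64516 = 0.00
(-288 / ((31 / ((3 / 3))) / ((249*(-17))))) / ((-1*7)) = -1219104/217 = -5617.99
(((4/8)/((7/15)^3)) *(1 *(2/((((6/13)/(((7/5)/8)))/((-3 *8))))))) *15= -1343.11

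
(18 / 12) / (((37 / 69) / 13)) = 2691/74 = 36.36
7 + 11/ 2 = 25/2 = 12.50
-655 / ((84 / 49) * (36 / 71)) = -325535/432 = -753.55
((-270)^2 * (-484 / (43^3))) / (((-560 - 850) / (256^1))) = 301086720/3736829 = 80.57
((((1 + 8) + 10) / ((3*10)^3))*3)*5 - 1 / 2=-881/1800 = -0.49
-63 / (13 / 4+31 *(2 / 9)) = -2268/365 = -6.21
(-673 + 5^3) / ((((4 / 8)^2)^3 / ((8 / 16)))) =-17536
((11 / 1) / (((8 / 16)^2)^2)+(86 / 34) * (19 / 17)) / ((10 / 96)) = 1716.74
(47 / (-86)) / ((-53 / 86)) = 47/53 = 0.89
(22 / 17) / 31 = 22/527 = 0.04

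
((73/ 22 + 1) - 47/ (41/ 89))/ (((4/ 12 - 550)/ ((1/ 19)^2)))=264393/536950678 = 0.00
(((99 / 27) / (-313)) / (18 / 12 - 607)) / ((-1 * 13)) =-22/14782677 = 0.00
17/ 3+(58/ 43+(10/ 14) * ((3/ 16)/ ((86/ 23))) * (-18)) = 92045/14448 = 6.37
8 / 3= 2.67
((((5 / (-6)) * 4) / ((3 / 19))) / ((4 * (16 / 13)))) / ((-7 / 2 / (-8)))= -1235/126 = -9.80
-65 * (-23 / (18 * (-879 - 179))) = -65/828 = -0.08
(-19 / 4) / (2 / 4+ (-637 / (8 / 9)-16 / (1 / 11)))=38/7137 = 0.01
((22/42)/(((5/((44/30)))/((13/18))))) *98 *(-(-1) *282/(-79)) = -2070068/53325 = -38.82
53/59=0.90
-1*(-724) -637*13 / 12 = 407/12 = 33.92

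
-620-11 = -631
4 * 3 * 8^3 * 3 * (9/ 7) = 165888/7 = 23698.29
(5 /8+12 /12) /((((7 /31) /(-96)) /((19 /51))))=-30628/119 = -257.38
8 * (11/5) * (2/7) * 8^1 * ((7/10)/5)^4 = 30184/1953125 = 0.02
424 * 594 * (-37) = -9318672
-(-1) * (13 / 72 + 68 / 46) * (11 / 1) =30217/1656 = 18.25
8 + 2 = 10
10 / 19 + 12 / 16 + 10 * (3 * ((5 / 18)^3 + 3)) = 848783/9234 = 91.92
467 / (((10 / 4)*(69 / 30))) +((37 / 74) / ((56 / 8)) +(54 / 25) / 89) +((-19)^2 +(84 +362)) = 636431913/716450 = 888.31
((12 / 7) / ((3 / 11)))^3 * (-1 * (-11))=937024/343 = 2731.85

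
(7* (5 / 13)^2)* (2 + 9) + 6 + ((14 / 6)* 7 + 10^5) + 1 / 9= 152151463/1521 = 100033.83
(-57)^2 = 3249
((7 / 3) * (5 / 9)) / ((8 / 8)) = 35/27 = 1.30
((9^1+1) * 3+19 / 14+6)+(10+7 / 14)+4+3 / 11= 52.13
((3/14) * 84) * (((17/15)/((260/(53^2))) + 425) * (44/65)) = 112546698/21125 = 5327.65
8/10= 4/5 = 0.80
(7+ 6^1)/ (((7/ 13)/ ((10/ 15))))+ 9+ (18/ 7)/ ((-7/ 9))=21.79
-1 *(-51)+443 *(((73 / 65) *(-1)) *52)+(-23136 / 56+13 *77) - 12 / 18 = -2649466/105 = -25233.01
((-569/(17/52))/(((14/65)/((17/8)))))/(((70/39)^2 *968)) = -146260881/26561920 = -5.51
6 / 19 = 0.32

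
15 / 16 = 0.94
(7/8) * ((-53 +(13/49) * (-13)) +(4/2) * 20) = -403/28 = -14.39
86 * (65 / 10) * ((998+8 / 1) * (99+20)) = 66920126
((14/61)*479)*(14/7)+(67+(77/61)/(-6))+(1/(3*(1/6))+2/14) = 739909/2562 = 288.80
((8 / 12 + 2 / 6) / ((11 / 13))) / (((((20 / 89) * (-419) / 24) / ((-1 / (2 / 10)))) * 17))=6942/78353 = 0.09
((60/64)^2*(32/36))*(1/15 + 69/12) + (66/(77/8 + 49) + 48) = 9665765/180096 = 53.67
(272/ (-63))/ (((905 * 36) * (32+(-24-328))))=17/41050800 = 0.00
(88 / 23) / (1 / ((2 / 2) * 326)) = 1247.30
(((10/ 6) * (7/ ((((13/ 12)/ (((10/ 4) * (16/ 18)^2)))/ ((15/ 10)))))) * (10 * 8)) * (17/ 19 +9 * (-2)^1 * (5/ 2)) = -750848000/6669 = -112587.79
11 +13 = 24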